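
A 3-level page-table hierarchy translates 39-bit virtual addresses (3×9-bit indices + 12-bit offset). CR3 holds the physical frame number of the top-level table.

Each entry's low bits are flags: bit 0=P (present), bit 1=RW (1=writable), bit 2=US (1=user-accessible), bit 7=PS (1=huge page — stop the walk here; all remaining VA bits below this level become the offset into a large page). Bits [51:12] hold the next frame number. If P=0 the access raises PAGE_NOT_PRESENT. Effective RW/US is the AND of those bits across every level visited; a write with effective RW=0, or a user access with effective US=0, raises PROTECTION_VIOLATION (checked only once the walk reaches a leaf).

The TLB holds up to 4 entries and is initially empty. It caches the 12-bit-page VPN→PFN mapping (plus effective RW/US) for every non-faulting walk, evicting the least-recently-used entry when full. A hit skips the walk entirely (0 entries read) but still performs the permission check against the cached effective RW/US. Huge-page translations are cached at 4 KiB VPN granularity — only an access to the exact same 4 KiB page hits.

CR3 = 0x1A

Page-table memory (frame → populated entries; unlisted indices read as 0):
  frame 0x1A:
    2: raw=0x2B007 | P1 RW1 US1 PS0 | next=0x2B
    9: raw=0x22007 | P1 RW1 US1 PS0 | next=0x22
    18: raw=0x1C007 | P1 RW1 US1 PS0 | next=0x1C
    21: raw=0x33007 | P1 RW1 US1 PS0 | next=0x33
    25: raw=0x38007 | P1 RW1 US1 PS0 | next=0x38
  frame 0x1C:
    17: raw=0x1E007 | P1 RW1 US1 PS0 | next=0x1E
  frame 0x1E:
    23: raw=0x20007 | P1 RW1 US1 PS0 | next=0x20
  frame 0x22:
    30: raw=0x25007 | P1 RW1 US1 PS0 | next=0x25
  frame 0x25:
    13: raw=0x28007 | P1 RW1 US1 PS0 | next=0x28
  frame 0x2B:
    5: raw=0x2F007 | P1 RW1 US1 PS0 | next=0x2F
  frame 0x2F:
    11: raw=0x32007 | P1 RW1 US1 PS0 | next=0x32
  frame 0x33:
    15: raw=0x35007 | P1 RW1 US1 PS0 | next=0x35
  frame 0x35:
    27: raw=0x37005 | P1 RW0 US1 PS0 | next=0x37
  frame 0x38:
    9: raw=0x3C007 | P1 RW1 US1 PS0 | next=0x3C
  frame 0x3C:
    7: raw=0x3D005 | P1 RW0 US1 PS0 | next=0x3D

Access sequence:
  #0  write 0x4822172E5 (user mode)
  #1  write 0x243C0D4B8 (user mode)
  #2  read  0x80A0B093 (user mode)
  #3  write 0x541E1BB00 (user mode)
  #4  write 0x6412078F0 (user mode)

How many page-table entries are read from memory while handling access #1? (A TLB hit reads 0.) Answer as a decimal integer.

Trace:
#0 VA=0x4822172E5 (w,user):
  [0] read 0x1A idx=18: raw=0x1C007 flags P=1 W=1 U=1 S=0
  [1] read 0x1C idx=17: raw=0x1E007 flags P=1 W=1 U=1 S=0
  [2] read 0x1E idx=23: raw=0x20007 flags P=1 W=1 U=1 S=0
  ⇒ phys 0x202E5  [3 reads]
#1 VA=0x243C0D4B8 (w,user):
  [0] read 0x1A idx=9: raw=0x22007 flags P=1 W=1 U=1 S=0
  [1] read 0x22 idx=30: raw=0x25007 flags P=1 W=1 U=1 S=0
  [2] read 0x25 idx=13: raw=0x28007 flags P=1 W=1 U=1 S=0
  ⇒ phys 0x284B8  [3 reads]
#2 VA=0x80A0B093 (r,user):
  [0] read 0x1A idx=2: raw=0x2B007 flags P=1 W=1 U=1 S=0
  [1] read 0x2B idx=5: raw=0x2F007 flags P=1 W=1 U=1 S=0
  [2] read 0x2F idx=11: raw=0x32007 flags P=1 W=1 U=1 S=0
  ⇒ phys 0x32093  [3 reads]
#3 VA=0x541E1BB00 (w,user):
  [0] read 0x1A idx=21: raw=0x33007 flags P=1 W=1 U=1 S=0
  [1] read 0x33 idx=15: raw=0x35007 flags P=1 W=1 U=1 S=0
  [2] read 0x35 idx=27: raw=0x37005 flags P=1 W=0 U=1 S=0
  ⇒ fault: PROTECTION_VIOLATION  — 3 lookups
#4 VA=0x6412078F0 (w,user):
  [0] read 0x1A idx=25: raw=0x38007 flags P=1 W=1 U=1 S=0
  [1] read 0x38 idx=9: raw=0x3C007 flags P=1 W=1 U=1 S=0
  [2] read 0x3C idx=7: raw=0x3D005 flags P=1 W=0 U=1 S=0
  ⇒ fault: PROTECTION_VIOLATION  — 3 lookups

Entries read for #1: 3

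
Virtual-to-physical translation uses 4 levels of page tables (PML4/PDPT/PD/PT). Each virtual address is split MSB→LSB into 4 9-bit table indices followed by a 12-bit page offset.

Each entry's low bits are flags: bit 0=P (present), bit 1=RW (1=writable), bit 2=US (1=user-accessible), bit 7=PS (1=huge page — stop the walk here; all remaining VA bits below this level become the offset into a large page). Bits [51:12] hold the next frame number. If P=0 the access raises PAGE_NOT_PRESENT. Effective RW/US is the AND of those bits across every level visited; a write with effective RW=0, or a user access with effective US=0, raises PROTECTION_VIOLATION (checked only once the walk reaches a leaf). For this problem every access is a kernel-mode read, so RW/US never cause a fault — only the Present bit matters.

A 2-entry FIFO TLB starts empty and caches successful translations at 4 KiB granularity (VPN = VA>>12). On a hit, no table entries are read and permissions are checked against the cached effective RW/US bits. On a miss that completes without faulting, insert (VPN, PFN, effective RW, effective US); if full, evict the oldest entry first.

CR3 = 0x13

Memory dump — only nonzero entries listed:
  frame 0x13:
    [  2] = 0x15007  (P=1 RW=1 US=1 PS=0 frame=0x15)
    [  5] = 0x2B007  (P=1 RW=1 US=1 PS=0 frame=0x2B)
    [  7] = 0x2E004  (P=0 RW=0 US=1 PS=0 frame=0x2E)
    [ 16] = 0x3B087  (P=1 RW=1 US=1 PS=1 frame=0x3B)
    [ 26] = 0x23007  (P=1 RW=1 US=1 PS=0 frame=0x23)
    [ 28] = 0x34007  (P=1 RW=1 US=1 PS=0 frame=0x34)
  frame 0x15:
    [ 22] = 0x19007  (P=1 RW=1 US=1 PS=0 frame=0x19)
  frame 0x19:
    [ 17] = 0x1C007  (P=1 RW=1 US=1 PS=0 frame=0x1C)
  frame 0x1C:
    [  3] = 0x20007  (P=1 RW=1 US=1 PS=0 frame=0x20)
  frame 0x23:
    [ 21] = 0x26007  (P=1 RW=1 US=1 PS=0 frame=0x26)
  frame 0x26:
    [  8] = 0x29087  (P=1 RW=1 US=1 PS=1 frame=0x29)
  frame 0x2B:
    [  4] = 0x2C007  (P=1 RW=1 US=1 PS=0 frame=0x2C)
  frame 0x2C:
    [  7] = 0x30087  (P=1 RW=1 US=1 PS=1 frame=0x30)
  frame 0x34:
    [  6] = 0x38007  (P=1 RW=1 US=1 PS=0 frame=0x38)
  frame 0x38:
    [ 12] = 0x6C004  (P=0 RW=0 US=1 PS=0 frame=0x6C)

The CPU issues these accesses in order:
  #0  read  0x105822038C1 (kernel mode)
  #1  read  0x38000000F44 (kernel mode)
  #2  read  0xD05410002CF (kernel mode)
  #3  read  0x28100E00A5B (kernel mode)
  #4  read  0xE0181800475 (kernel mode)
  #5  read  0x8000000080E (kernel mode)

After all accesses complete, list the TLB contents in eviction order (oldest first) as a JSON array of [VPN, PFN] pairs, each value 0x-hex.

Walk each access:
#0 VA=0x105822038C1 (r,kernel):
  L0: frame=0x13 idx=2 entry=0x15007 [P=1 RW=1 US=1 PS=0]
  L1: frame=0x15 idx=22 entry=0x19007 [P=1 RW=1 US=1 PS=0]
  L2: frame=0x19 idx=17 entry=0x1C007 [P=1 RW=1 US=1 PS=0]
  L3: frame=0x1C idx=3 entry=0x20007 [P=1 RW=1 US=1 PS=0]
  ✓ 0x208C1  — 4 lookups
#1 VA=0x38000000F44 (r,kernel):
  L0: frame=0x13 idx=7 entry=0x2E004 [P=0 RW=0 US=1 PS=0]
  ✗ PAGE_NOT_PRESENT  [1 reads]
#2 VA=0xD05410002CF (r,kernel):
  L0: frame=0x13 idx=26 entry=0x23007 [P=1 RW=1 US=1 PS=0]
  L1: frame=0x23 idx=21 entry=0x26007 [P=1 RW=1 US=1 PS=0]
  L2: frame=0x26 idx=8 entry=0x29087 [P=1 RW=1 US=1 PS=1]
  ✓ 0x292CF (huge @L2)  — 3 lookups
#3 VA=0x28100E00A5B (r,kernel):
  L0: frame=0x13 idx=5 entry=0x2B007 [P=1 RW=1 US=1 PS=0]
  L1: frame=0x2B idx=4 entry=0x2C007 [P=1 RW=1 US=1 PS=0]
  L2: frame=0x2C idx=7 entry=0x30087 [P=1 RW=1 US=1 PS=1]
  ✓ 0x30A5B (huge @L2)  — 3 lookups
#4 VA=0xE0181800475 (r,kernel):
  L0: frame=0x13 idx=28 entry=0x34007 [P=1 RW=1 US=1 PS=0]
  L1: frame=0x34 idx=6 entry=0x38007 [P=1 RW=1 US=1 PS=0]
  L2: frame=0x38 idx=12 entry=0x6C004 [P=0 RW=0 US=1 PS=0]
  ✗ PAGE_NOT_PRESENT  [3 reads]
#5 VA=0x8000000080E (r,kernel):
  L0: frame=0x13 idx=16 entry=0x3B087 [P=1 RW=1 US=1 PS=1]
  ✓ 0x3B80E (huge @L0)  — 1 lookups

TLB: [["0x28100E00", "0x30"], ["0x80000000", "0x3B"]]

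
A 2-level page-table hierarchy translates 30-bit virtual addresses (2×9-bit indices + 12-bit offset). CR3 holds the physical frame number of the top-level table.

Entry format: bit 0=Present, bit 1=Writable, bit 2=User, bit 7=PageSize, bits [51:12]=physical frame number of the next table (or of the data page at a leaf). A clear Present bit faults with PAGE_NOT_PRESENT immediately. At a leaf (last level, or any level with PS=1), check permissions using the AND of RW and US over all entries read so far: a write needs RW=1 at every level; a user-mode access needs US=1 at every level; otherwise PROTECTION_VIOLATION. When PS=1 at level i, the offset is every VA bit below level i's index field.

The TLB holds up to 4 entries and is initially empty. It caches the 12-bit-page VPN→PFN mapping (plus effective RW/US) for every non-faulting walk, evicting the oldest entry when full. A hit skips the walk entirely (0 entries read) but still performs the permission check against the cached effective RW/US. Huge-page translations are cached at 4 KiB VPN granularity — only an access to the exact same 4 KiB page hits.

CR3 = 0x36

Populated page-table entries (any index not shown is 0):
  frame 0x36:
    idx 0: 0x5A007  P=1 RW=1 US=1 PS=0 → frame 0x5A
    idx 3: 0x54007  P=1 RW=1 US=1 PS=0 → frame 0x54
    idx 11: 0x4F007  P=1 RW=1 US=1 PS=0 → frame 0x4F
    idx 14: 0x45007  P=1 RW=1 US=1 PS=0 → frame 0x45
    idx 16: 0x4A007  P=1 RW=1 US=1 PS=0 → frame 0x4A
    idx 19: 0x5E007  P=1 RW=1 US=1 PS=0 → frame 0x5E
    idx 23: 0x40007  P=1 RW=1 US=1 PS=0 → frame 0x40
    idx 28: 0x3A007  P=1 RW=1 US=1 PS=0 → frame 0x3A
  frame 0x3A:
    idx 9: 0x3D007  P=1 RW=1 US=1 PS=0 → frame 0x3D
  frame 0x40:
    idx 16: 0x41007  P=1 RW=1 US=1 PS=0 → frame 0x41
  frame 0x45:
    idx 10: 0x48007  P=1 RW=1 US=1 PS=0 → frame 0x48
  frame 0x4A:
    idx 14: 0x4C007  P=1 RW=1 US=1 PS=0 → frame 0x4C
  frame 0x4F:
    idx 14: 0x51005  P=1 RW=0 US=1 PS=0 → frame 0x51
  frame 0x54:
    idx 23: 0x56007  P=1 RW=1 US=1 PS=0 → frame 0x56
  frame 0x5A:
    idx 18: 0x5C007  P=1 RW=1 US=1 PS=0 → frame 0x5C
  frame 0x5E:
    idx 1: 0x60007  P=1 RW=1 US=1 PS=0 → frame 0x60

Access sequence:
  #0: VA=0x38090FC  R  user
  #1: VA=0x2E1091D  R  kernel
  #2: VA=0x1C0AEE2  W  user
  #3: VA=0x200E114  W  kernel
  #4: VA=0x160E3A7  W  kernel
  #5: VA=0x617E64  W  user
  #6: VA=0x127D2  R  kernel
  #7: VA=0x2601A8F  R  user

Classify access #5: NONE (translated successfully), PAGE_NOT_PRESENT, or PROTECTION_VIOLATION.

Walk each access:
#0 VA=0x38090FC (r,user):
  L0 @0x36[28] → 0x3A007  P=1,RW=1,US=1,PS=0
  L1 @0x3A[9] → 0x3D007  P=1,RW=1,US=1,PS=0
  ⇒ phys 0x3D0FC  [2 reads]
#1 VA=0x2E1091D (r,kernel):
  L0 @0x36[23] → 0x40007  P=1,RW=1,US=1,PS=0
  L1 @0x40[16] → 0x41007  P=1,RW=1,US=1,PS=0
  ⇒ phys 0x4191D  [2 reads]
#2 VA=0x1C0AEE2 (w,user):
  L0 @0x36[14] → 0x45007  P=1,RW=1,US=1,PS=0
  L1 @0x45[10] → 0x48007  P=1,RW=1,US=1,PS=0
  ⇒ phys 0x48EE2  [2 reads]
#3 VA=0x200E114 (w,kernel):
  L0 @0x36[16] → 0x4A007  P=1,RW=1,US=1,PS=0
  L1 @0x4A[14] → 0x4C007  P=1,RW=1,US=1,PS=0
  ⇒ phys 0x4C114  [2 reads]
#4 VA=0x160E3A7 (w,kernel):
  L0 @0x36[11] → 0x4F007  P=1,RW=1,US=1,PS=0
  L1 @0x4F[14] → 0x51005  P=1,RW=0,US=1,PS=0
  ✗ PROTECTION_VIOLATION  [2 reads]
#5 VA=0x617E64 (w,user):
  L0 @0x36[3] → 0x54007  P=1,RW=1,US=1,PS=0
  L1 @0x54[23] → 0x56007  P=1,RW=1,US=1,PS=0
  ⇒ phys 0x56E64  [2 reads]
#6 VA=0x127D2 (r,kernel):
  L0 @0x36[0] → 0x5A007  P=1,RW=1,US=1,PS=0
  L1 @0x5A[18] → 0x5C007  P=1,RW=1,US=1,PS=0
  ⇒ phys 0x5C7D2  [2 reads]
#7 VA=0x2601A8F (r,user):
  L0 @0x36[19] → 0x5E007  P=1,RW=1,US=1,PS=0
  L1 @0x5E[1] → 0x60007  P=1,RW=1,US=1,PS=0
  ⇒ phys 0x60A8F  [2 reads]

Access #5 fault: NONE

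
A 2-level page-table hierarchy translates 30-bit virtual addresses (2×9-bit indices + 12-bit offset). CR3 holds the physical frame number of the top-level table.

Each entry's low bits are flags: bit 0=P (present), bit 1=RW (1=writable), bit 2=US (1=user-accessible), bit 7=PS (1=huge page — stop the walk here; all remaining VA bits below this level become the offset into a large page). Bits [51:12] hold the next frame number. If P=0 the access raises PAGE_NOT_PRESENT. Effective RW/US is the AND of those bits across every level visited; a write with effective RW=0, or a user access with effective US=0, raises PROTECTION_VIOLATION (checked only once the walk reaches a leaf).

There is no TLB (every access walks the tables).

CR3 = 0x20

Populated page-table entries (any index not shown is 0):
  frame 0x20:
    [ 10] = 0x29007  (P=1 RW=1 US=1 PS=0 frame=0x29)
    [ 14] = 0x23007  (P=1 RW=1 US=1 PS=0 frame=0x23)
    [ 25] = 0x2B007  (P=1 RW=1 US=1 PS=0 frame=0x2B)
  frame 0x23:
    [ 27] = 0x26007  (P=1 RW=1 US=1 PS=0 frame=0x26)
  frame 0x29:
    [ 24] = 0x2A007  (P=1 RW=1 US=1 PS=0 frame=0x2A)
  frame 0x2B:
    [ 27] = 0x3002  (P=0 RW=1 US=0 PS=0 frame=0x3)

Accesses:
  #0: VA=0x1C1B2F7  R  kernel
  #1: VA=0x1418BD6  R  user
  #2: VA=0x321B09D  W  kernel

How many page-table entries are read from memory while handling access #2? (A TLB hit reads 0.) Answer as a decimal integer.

Per-access translation:
#0 VA=0x1C1B2F7 (r,kernel):
  L0: frame=0x20 idx=14 entry=0x23007 [P=1 RW=1 US=1 PS=0]
  L1: frame=0x23 idx=27 entry=0x26007 [P=1 RW=1 US=1 PS=0]
  → PA=0x262F7  (2 entries read)
#1 VA=0x1418BD6 (r,user):
  L0: frame=0x20 idx=10 entry=0x29007 [P=1 RW=1 US=1 PS=0]
  L1: frame=0x29 idx=24 entry=0x2A007 [P=1 RW=1 US=1 PS=0]
  → PA=0x2ABD6  (2 entries read)
#2 VA=0x321B09D (w,kernel):
  L0: frame=0x20 idx=25 entry=0x2B007 [P=1 RW=1 US=1 PS=0]
  L1: frame=0x2B idx=27 entry=0x3002 [P=0 RW=1 US=0 PS=0]
  → PAGE_NOT_PRESENT  (2 entries read)

Entries read for #2: 2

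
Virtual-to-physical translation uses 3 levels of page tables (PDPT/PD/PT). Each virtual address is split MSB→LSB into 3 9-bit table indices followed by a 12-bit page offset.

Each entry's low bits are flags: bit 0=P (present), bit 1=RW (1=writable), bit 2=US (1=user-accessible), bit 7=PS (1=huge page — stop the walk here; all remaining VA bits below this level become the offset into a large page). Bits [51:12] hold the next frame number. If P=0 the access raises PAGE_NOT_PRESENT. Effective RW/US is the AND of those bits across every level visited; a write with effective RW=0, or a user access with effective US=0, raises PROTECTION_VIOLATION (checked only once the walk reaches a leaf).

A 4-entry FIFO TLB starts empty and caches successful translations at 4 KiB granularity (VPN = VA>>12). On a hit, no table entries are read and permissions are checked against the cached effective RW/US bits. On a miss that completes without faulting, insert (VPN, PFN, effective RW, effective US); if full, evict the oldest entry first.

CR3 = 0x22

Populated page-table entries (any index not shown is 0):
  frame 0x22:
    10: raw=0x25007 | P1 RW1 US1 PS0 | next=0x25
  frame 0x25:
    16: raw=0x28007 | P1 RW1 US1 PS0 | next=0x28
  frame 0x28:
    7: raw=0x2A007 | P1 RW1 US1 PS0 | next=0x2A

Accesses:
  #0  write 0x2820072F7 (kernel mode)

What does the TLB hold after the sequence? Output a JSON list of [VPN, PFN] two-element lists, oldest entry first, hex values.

Walk each access:
#0 VA=0x2820072F7 (w,kernel):
  L0: frame=0x22 idx=10 entry=0x25007 [P=1 RW=1 US=1 PS=0]
  L1: frame=0x25 idx=16 entry=0x28007 [P=1 RW=1 US=1 PS=0]
  L2: frame=0x28 idx=7 entry=0x2A007 [P=1 RW=1 US=1 PS=0]
  ⇒ phys 0x2A2F7  [3 reads]

TLB: [["0x282007", "0x2A"]]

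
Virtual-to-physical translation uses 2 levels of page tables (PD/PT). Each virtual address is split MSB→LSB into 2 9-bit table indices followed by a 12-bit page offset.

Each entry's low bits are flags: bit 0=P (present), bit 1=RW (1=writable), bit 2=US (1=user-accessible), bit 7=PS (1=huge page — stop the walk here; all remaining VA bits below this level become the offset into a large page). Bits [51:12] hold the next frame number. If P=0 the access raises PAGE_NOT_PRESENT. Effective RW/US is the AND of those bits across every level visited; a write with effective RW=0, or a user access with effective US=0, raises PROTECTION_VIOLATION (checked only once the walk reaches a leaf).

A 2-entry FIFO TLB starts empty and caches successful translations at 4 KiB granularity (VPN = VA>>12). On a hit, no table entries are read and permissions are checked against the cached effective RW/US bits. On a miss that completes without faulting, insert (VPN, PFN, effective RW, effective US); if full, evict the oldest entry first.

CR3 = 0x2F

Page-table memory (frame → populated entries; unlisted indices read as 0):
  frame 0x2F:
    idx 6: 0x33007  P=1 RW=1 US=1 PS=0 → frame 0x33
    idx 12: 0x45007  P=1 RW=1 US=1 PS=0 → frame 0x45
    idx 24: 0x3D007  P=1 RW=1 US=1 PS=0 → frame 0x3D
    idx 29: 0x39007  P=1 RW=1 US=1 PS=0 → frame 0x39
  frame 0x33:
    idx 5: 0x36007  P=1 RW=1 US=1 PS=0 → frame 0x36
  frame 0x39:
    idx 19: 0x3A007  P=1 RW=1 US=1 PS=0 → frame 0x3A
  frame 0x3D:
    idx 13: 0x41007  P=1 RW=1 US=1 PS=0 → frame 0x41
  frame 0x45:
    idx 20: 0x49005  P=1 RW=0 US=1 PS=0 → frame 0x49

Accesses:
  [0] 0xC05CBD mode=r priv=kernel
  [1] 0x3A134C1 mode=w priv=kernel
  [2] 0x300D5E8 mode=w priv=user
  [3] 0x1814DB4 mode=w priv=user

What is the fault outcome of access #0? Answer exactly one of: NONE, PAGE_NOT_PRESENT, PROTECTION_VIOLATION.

Trace:
#0 VA=0xC05CBD (r,kernel):
  lvl0: tbl 0x2F, slot 6 ⇒ 0x33007 (P1/RW1/US1/PS0)
  lvl1: tbl 0x33, slot 5 ⇒ 0x36007 (P1/RW1/US1/PS0)
  ⇒ phys 0x36CBD  [2 reads]
#1 VA=0x3A134C1 (w,kernel):
  lvl0: tbl 0x2F, slot 29 ⇒ 0x39007 (P1/RW1/US1/PS0)
  lvl1: tbl 0x39, slot 19 ⇒ 0x3A007 (P1/RW1/US1/PS0)
  ⇒ phys 0x3A4C1  [2 reads]
#2 VA=0x300D5E8 (w,user):
  lvl0: tbl 0x2F, slot 24 ⇒ 0x3D007 (P1/RW1/US1/PS0)
  lvl1: tbl 0x3D, slot 13 ⇒ 0x41007 (P1/RW1/US1/PS0)
  ⇒ phys 0x415E8  [2 reads]
#3 VA=0x1814DB4 (w,user):
  lvl0: tbl 0x2F, slot 12 ⇒ 0x45007 (P1/RW1/US1/PS0)
  lvl1: tbl 0x45, slot 20 ⇒ 0x49005 (P1/RW0/US1/PS0)
  → PROTECTION_VIOLATION  (2 entries read)

Access #0 fault: NONE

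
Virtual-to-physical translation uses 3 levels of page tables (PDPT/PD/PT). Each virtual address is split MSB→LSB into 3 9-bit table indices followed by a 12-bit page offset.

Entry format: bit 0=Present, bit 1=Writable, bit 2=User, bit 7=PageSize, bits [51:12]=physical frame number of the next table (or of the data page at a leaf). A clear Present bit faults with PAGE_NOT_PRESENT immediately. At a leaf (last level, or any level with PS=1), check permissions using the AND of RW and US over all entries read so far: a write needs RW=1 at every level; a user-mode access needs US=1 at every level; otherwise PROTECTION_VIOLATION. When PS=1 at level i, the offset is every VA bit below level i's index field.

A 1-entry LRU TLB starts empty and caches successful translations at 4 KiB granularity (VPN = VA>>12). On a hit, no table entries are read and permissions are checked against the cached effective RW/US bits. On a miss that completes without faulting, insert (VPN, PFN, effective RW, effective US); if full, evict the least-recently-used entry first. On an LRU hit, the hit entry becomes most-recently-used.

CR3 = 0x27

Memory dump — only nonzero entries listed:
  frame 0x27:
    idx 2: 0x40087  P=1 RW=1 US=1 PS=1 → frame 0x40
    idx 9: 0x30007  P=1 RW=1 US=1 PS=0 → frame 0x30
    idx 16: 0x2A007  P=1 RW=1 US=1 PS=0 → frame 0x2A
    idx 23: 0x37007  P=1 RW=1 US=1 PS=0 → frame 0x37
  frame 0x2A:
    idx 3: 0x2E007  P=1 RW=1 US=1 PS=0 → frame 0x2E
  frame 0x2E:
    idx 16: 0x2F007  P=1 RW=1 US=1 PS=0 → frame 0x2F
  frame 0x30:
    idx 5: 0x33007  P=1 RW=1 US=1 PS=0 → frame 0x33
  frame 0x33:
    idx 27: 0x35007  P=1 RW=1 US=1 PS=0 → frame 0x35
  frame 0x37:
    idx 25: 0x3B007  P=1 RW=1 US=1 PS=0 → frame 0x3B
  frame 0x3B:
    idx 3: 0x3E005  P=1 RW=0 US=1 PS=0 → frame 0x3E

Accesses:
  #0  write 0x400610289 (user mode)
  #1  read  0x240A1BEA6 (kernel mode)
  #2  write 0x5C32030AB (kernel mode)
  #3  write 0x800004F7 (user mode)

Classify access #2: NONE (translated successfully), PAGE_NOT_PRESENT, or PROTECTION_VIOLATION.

Walk each access:
#0 VA=0x400610289 (w,user):
  lvl0: tbl 0x27, slot 16 ⇒ 0x2A007 (P1/RW1/US1/PS0)
  lvl1: tbl 0x2A, slot 3 ⇒ 0x2E007 (P1/RW1/US1/PS0)
  lvl2: tbl 0x2E, slot 16 ⇒ 0x2F007 (P1/RW1/US1/PS0)
  ✓ 0x2F289  — 3 lookups
#1 VA=0x240A1BEA6 (r,kernel):
  lvl0: tbl 0x27, slot 9 ⇒ 0x30007 (P1/RW1/US1/PS0)
  lvl1: tbl 0x30, slot 5 ⇒ 0x33007 (P1/RW1/US1/PS0)
  lvl2: tbl 0x33, slot 27 ⇒ 0x35007 (P1/RW1/US1/PS0)
  ✓ 0x35EA6  — 3 lookups
#2 VA=0x5C32030AB (w,kernel):
  lvl0: tbl 0x27, slot 23 ⇒ 0x37007 (P1/RW1/US1/PS0)
  lvl1: tbl 0x37, slot 25 ⇒ 0x3B007 (P1/RW1/US1/PS0)
  lvl2: tbl 0x3B, slot 3 ⇒ 0x3E005 (P1/RW0/US1/PS0)
  ⇒ fault: PROTECTION_VIOLATION  — 3 lookups
#3 VA=0x800004F7 (w,user):
  lvl0: tbl 0x27, slot 2 ⇒ 0x40087 (P1/RW1/US1/PS1)
  ✓ 0x404F7 (huge @L0)  — 1 lookups

Access #2 fault: PROTECTION_VIOLATION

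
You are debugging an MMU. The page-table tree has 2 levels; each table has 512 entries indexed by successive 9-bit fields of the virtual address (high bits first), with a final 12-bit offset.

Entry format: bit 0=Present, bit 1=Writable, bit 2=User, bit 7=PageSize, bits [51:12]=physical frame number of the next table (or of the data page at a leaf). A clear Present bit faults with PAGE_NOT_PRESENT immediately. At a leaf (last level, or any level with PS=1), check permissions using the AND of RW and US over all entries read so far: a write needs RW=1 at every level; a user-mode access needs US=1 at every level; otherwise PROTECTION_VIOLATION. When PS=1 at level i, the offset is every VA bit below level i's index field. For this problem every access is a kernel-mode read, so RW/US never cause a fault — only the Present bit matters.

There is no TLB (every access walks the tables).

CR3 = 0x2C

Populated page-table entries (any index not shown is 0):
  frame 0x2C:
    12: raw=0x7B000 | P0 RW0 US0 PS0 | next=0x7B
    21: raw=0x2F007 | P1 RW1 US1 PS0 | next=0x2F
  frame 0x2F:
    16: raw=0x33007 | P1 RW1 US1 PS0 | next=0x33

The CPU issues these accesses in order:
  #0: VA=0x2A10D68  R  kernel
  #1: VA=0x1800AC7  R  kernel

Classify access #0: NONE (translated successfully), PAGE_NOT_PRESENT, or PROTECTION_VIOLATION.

Trace:
#0 VA=0x2A10D68 (r,kernel):
  [0] read 0x2C idx=21: raw=0x2F007 flags P=1 W=1 U=1 S=0
  [1] read 0x2F idx=16: raw=0x33007 flags P=1 W=1 U=1 S=0
  ✓ 0x33D68  — 2 lookups
#1 VA=0x1800AC7 (r,kernel):
  [0] read 0x2C idx=12: raw=0x7B000 flags P=0 W=0 U=0 S=0
  ⇒ fault: PAGE_NOT_PRESENT  — 1 lookups

Access #0 fault: NONE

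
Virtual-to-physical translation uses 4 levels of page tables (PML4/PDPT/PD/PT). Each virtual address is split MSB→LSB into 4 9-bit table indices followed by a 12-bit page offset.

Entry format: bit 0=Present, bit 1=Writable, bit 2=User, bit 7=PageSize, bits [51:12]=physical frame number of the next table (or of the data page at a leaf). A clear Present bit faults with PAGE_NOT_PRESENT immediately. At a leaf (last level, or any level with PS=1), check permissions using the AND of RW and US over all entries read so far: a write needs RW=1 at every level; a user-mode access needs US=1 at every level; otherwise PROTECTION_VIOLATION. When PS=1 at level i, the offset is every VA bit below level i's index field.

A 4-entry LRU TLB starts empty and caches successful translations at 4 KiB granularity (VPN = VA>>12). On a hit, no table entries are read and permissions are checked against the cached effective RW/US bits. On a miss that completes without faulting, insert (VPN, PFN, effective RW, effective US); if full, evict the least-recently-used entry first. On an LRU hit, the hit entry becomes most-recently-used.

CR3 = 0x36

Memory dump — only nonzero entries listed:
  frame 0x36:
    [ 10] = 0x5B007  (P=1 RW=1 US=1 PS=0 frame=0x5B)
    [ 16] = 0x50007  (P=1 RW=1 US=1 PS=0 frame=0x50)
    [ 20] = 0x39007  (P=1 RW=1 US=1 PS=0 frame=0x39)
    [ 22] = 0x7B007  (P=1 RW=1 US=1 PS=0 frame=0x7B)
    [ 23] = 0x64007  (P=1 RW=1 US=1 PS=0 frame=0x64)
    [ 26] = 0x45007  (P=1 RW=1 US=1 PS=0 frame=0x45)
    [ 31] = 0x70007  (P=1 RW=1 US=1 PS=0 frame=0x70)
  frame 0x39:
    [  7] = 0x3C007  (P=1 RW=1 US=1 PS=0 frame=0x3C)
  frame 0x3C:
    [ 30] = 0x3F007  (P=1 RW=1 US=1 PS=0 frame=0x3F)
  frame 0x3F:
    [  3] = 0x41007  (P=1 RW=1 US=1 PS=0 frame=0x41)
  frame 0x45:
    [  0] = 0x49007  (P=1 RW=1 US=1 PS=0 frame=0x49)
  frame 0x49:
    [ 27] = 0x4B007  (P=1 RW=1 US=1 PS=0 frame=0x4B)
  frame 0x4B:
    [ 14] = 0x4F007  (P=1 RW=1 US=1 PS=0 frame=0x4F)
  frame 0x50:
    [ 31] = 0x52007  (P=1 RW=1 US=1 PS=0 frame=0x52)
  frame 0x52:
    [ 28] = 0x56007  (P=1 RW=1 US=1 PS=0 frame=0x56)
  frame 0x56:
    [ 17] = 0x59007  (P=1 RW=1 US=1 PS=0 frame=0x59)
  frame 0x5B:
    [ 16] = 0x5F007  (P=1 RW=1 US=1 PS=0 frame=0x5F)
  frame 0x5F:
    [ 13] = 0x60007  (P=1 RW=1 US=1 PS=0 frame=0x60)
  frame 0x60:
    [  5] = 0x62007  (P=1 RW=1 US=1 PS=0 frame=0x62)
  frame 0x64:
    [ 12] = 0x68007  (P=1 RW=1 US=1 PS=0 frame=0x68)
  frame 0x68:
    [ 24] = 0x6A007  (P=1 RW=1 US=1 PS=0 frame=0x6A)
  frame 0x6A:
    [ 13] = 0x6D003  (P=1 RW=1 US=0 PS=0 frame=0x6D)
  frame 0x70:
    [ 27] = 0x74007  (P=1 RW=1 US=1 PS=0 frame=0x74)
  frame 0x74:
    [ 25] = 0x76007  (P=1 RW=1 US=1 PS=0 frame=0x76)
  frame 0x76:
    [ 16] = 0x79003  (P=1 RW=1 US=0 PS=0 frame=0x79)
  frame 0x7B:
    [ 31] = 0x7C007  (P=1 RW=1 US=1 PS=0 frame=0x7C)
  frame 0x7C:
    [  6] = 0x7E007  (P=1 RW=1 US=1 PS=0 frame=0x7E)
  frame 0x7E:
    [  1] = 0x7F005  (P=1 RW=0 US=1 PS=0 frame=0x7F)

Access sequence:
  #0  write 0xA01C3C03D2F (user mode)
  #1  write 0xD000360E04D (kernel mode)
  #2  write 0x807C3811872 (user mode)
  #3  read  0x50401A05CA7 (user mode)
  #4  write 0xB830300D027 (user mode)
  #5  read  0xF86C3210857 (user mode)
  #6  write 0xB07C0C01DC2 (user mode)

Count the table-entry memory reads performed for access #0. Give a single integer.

Trace:
#0 VA=0xA01C3C03D2F (w,user):
  L0: frame=0x36 idx=20 entry=0x39007 [P=1 RW=1 US=1 PS=0]
  L1: frame=0x39 idx=7 entry=0x3C007 [P=1 RW=1 US=1 PS=0]
  L2: frame=0x3C idx=30 entry=0x3F007 [P=1 RW=1 US=1 PS=0]
  L3: frame=0x3F idx=3 entry=0x41007 [P=1 RW=1 US=1 PS=0]
  → PA=0x41D2F  (4 entries read)
#1 VA=0xD000360E04D (w,kernel):
  L0: frame=0x36 idx=26 entry=0x45007 [P=1 RW=1 US=1 PS=0]
  L1: frame=0x45 idx=0 entry=0x49007 [P=1 RW=1 US=1 PS=0]
  L2: frame=0x49 idx=27 entry=0x4B007 [P=1 RW=1 US=1 PS=0]
  L3: frame=0x4B idx=14 entry=0x4F007 [P=1 RW=1 US=1 PS=0]
  → PA=0x4F04D  (4 entries read)
#2 VA=0x807C3811872 (w,user):
  L0: frame=0x36 idx=16 entry=0x50007 [P=1 RW=1 US=1 PS=0]
  L1: frame=0x50 idx=31 entry=0x52007 [P=1 RW=1 US=1 PS=0]
  L2: frame=0x52 idx=28 entry=0x56007 [P=1 RW=1 US=1 PS=0]
  L3: frame=0x56 idx=17 entry=0x59007 [P=1 RW=1 US=1 PS=0]
  → PA=0x59872  (4 entries read)
#3 VA=0x50401A05CA7 (r,user):
  L0: frame=0x36 idx=10 entry=0x5B007 [P=1 RW=1 US=1 PS=0]
  L1: frame=0x5B idx=16 entry=0x5F007 [P=1 RW=1 US=1 PS=0]
  L2: frame=0x5F idx=13 entry=0x60007 [P=1 RW=1 US=1 PS=0]
  L3: frame=0x60 idx=5 entry=0x62007 [P=1 RW=1 US=1 PS=0]
  → PA=0x62CA7  (4 entries read)
#4 VA=0xB830300D027 (w,user):
  L0: frame=0x36 idx=23 entry=0x64007 [P=1 RW=1 US=1 PS=0]
  L1: frame=0x64 idx=12 entry=0x68007 [P=1 RW=1 US=1 PS=0]
  L2: frame=0x68 idx=24 entry=0x6A007 [P=1 RW=1 US=1 PS=0]
  L3: frame=0x6A idx=13 entry=0x6D003 [P=1 RW=1 US=0 PS=0]
  ✗ PROTECTION_VIOLATION  [4 reads]
#5 VA=0xF86C3210857 (r,user):
  L0: frame=0x36 idx=31 entry=0x70007 [P=1 RW=1 US=1 PS=0]
  L1: frame=0x70 idx=27 entry=0x74007 [P=1 RW=1 US=1 PS=0]
  L2: frame=0x74 idx=25 entry=0x76007 [P=1 RW=1 US=1 PS=0]
  L3: frame=0x76 idx=16 entry=0x79003 [P=1 RW=1 US=0 PS=0]
  ✗ PROTECTION_VIOLATION  [4 reads]
#6 VA=0xB07C0C01DC2 (w,user):
  L0: frame=0x36 idx=22 entry=0x7B007 [P=1 RW=1 US=1 PS=0]
  L1: frame=0x7B idx=31 entry=0x7C007 [P=1 RW=1 US=1 PS=0]
  L2: frame=0x7C idx=6 entry=0x7E007 [P=1 RW=1 US=1 PS=0]
  L3: frame=0x7E idx=1 entry=0x7F005 [P=1 RW=0 US=1 PS=0]
  ✗ PROTECTION_VIOLATION  [4 reads]

Entries read for #0: 4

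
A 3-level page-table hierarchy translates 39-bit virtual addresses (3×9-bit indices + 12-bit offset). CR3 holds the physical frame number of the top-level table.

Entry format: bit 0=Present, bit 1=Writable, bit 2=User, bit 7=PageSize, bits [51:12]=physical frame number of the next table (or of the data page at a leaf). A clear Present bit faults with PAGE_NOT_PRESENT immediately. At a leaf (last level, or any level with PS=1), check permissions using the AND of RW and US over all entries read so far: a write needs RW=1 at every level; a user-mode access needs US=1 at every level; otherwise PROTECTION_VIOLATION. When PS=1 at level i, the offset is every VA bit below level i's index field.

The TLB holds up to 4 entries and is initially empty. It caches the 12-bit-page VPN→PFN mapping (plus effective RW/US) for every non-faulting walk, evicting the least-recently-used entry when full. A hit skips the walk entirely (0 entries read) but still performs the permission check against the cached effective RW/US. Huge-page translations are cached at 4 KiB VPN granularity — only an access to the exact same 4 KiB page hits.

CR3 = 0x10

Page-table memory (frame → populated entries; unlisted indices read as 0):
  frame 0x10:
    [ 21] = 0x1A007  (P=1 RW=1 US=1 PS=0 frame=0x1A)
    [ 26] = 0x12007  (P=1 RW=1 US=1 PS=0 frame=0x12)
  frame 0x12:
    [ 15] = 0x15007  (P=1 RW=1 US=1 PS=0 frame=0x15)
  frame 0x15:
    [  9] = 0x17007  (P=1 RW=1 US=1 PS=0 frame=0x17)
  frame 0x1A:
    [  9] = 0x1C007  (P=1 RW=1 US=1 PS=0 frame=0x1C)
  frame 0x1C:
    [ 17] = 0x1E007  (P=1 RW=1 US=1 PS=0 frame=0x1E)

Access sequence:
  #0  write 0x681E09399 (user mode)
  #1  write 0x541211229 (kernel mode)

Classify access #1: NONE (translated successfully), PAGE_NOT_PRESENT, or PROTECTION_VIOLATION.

Walk each access:
#0 VA=0x681E09399 (w,user):
  lvl0: tbl 0x10, slot 26 ⇒ 0x12007 (P1/RW1/US1/PS0)
  lvl1: tbl 0x12, slot 15 ⇒ 0x15007 (P1/RW1/US1/PS0)
  lvl2: tbl 0x15, slot 9 ⇒ 0x17007 (P1/RW1/US1/PS0)
  ✓ 0x17399  — 3 lookups
#1 VA=0x541211229 (w,kernel):
  lvl0: tbl 0x10, slot 21 ⇒ 0x1A007 (P1/RW1/US1/PS0)
  lvl1: tbl 0x1A, slot 9 ⇒ 0x1C007 (P1/RW1/US1/PS0)
  lvl2: tbl 0x1C, slot 17 ⇒ 0x1E007 (P1/RW1/US1/PS0)
  ✓ 0x1E229  — 3 lookups

Access #1 fault: NONE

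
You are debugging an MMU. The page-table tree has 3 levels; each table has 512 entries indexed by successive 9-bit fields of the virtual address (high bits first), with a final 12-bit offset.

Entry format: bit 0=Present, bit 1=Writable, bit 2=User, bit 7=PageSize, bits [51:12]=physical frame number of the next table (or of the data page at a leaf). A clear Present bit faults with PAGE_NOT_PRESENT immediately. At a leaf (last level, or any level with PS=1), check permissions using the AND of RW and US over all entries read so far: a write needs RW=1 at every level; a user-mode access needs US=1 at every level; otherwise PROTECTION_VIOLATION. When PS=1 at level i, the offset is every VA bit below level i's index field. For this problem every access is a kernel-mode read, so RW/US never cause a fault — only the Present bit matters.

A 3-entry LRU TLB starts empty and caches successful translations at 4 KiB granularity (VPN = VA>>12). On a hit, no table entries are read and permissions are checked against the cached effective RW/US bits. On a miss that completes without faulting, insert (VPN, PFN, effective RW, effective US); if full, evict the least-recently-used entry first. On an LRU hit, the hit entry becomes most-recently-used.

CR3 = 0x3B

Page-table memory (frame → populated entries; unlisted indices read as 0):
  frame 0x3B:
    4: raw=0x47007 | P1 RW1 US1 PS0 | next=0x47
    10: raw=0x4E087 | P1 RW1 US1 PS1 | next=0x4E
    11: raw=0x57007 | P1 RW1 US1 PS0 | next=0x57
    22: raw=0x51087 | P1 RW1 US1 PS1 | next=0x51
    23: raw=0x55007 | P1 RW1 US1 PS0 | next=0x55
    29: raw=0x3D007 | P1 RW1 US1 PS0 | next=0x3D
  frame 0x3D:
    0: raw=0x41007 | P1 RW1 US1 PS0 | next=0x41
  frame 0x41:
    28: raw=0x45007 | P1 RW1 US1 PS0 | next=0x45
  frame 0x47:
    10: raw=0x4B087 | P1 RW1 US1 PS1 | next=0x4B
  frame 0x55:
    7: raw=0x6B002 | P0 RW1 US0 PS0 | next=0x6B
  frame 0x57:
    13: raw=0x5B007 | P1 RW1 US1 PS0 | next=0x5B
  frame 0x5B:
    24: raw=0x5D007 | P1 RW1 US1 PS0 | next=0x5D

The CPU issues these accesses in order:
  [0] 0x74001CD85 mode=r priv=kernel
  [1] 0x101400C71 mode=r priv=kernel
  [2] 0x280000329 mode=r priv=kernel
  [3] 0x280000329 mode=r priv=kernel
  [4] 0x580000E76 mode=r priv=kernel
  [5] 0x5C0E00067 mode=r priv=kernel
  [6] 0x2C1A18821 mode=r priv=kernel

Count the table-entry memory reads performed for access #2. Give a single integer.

Walk each access:
#0 VA=0x74001CD85 (r,kernel):
  L0: frame=0x3B idx=29 entry=0x3D007 [P=1 RW=1 US=1 PS=0]
  L1: frame=0x3D idx=0 entry=0x41007 [P=1 RW=1 US=1 PS=0]
  L2: frame=0x41 idx=28 entry=0x45007 [P=1 RW=1 US=1 PS=0]
  ⇒ phys 0x45D85  [3 reads]
#1 VA=0x101400C71 (r,kernel):
  L0: frame=0x3B idx=4 entry=0x47007 [P=1 RW=1 US=1 PS=0]
  L1: frame=0x47 idx=10 entry=0x4B087 [P=1 RW=1 US=1 PS=1]
  ⇒ phys 0x4BC71 (huge @L1)  [2 reads]
#2 VA=0x280000329 (r,kernel):
  L0: frame=0x3B idx=10 entry=0x4E087 [P=1 RW=1 US=1 PS=1]
  ⇒ phys 0x4E329 (huge @L0)  [1 reads]
#3 VA=0x280000329 (r,kernel):
  TLB hit vpn=0x280000 → PA=0x4E329
#4 VA=0x580000E76 (r,kernel):
  L0: frame=0x3B idx=22 entry=0x51087 [P=1 RW=1 US=1 PS=1]
  ⇒ phys 0x51E76 (huge @L0)  [1 reads]
#5 VA=0x5C0E00067 (r,kernel):
  L0: frame=0x3B idx=23 entry=0x55007 [P=1 RW=1 US=1 PS=0]
  L1: frame=0x55 idx=7 entry=0x6B002 [P=0 RW=1 US=0 PS=0]
  → PAGE_NOT_PRESENT  (2 entries read)
#6 VA=0x2C1A18821 (r,kernel):
  L0: frame=0x3B idx=11 entry=0x57007 [P=1 RW=1 US=1 PS=0]
  L1: frame=0x57 idx=13 entry=0x5B007 [P=1 RW=1 US=1 PS=0]
  L2: frame=0x5B idx=24 entry=0x5D007 [P=1 RW=1 US=1 PS=0]
  ⇒ phys 0x5D821  [3 reads]

Entries read for #2: 1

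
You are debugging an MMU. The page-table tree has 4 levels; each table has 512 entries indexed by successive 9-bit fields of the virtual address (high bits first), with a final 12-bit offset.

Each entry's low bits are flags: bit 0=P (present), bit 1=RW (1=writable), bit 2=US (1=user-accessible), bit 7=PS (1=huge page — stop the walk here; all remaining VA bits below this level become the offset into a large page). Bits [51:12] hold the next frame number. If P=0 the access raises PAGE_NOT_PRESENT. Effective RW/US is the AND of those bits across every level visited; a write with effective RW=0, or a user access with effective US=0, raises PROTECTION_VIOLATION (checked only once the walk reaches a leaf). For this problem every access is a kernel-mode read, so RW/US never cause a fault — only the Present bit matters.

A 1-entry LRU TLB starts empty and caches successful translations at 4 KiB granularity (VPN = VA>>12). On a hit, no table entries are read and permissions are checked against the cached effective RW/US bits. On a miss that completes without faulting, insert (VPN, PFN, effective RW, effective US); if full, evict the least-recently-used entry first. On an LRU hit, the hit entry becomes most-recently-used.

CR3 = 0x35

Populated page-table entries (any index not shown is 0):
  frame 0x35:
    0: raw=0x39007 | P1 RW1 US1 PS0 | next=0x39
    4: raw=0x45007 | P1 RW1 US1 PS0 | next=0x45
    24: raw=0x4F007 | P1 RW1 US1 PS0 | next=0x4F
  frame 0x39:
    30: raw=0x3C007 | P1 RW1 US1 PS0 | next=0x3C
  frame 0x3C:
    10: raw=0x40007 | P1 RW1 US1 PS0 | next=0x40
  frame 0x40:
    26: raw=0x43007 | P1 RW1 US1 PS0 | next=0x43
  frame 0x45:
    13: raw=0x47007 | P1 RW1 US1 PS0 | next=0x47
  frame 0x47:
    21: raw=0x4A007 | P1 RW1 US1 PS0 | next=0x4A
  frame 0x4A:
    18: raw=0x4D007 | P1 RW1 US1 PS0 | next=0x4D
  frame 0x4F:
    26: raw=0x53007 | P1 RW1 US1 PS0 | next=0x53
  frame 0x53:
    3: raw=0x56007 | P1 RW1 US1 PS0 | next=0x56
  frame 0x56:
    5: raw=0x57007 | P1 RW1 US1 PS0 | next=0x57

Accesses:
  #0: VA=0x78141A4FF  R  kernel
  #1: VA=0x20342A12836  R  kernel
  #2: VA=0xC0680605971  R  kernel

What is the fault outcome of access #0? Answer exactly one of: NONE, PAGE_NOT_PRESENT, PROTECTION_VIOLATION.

Trace:
#0 VA=0x78141A4FF (r,kernel):
  lvl0: tbl 0x35, slot 0 ⇒ 0x39007 (P1/RW1/US1/PS0)
  lvl1: tbl 0x39, slot 30 ⇒ 0x3C007 (P1/RW1/US1/PS0)
  lvl2: tbl 0x3C, slot 10 ⇒ 0x40007 (P1/RW1/US1/PS0)
  lvl3: tbl 0x40, slot 26 ⇒ 0x43007 (P1/RW1/US1/PS0)
  ✓ 0x434FF  — 4 lookups
#1 VA=0x20342A12836 (r,kernel):
  lvl0: tbl 0x35, slot 4 ⇒ 0x45007 (P1/RW1/US1/PS0)
  lvl1: tbl 0x45, slot 13 ⇒ 0x47007 (P1/RW1/US1/PS0)
  lvl2: tbl 0x47, slot 21 ⇒ 0x4A007 (P1/RW1/US1/PS0)
  lvl3: tbl 0x4A, slot 18 ⇒ 0x4D007 (P1/RW1/US1/PS0)
  ✓ 0x4D836  — 4 lookups
#2 VA=0xC0680605971 (r,kernel):
  lvl0: tbl 0x35, slot 24 ⇒ 0x4F007 (P1/RW1/US1/PS0)
  lvl1: tbl 0x4F, slot 26 ⇒ 0x53007 (P1/RW1/US1/PS0)
  lvl2: tbl 0x53, slot 3 ⇒ 0x56007 (P1/RW1/US1/PS0)
  lvl3: tbl 0x56, slot 5 ⇒ 0x57007 (P1/RW1/US1/PS0)
  ✓ 0x57971  — 4 lookups

Access #0 fault: NONE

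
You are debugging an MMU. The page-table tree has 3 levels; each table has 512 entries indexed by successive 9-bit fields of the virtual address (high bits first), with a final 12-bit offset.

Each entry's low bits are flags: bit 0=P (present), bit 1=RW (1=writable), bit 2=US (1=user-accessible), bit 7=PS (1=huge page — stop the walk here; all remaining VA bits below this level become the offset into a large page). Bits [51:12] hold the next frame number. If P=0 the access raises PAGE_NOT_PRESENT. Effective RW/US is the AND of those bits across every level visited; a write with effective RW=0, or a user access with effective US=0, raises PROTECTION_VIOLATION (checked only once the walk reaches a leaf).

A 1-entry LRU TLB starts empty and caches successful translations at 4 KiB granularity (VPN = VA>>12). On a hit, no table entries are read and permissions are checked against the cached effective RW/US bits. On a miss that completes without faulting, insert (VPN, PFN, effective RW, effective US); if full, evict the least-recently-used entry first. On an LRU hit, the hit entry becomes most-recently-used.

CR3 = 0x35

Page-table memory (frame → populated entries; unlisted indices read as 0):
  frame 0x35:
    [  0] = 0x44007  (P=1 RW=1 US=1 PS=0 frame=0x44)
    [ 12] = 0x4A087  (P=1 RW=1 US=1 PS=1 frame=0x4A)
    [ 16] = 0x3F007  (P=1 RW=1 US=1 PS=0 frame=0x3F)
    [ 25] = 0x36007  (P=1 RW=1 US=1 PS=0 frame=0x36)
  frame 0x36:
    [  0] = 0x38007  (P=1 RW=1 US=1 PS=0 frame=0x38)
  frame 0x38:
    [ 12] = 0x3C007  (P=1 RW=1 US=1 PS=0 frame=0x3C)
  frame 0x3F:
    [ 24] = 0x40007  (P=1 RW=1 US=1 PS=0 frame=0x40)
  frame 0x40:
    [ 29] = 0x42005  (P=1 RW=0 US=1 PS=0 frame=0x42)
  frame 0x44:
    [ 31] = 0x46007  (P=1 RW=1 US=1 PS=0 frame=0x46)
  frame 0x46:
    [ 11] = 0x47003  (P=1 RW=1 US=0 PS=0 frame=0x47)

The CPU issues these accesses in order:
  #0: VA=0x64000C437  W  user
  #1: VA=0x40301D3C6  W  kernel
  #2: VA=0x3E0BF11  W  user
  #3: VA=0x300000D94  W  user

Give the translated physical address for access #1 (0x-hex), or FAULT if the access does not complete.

Per-access translation:
#0 VA=0x64000C437 (w,user):
  L0: frame=0x35 idx=25 entry=0x36007 [P=1 RW=1 US=1 PS=0]
  L1: frame=0x36 idx=0 entry=0x38007 [P=1 RW=1 US=1 PS=0]
  L2: frame=0x38 idx=12 entry=0x3C007 [P=1 RW=1 US=1 PS=0]
  ✓ 0x3C437  — 3 lookups
#1 VA=0x40301D3C6 (w,kernel):
  L0: frame=0x35 idx=16 entry=0x3F007 [P=1 RW=1 US=1 PS=0]
  L1: frame=0x3F idx=24 entry=0x40007 [P=1 RW=1 US=1 PS=0]
  L2: frame=0x40 idx=29 entry=0x42005 [P=1 RW=0 US=1 PS=0]
  ✗ PROTECTION_VIOLATION  [3 reads]
#2 VA=0x3E0BF11 (w,user):
  L0: frame=0x35 idx=0 entry=0x44007 [P=1 RW=1 US=1 PS=0]
  L1: frame=0x44 idx=31 entry=0x46007 [P=1 RW=1 US=1 PS=0]
  L2: frame=0x46 idx=11 entry=0x47003 [P=1 RW=1 US=0 PS=0]
  ✗ PROTECTION_VIOLATION  [3 reads]
#3 VA=0x300000D94 (w,user):
  L0: frame=0x35 idx=12 entry=0x4A087 [P=1 RW=1 US=1 PS=1]
  ✓ 0x4AD94 (huge @L0)  — 1 lookups

Access #1 PA: FAULT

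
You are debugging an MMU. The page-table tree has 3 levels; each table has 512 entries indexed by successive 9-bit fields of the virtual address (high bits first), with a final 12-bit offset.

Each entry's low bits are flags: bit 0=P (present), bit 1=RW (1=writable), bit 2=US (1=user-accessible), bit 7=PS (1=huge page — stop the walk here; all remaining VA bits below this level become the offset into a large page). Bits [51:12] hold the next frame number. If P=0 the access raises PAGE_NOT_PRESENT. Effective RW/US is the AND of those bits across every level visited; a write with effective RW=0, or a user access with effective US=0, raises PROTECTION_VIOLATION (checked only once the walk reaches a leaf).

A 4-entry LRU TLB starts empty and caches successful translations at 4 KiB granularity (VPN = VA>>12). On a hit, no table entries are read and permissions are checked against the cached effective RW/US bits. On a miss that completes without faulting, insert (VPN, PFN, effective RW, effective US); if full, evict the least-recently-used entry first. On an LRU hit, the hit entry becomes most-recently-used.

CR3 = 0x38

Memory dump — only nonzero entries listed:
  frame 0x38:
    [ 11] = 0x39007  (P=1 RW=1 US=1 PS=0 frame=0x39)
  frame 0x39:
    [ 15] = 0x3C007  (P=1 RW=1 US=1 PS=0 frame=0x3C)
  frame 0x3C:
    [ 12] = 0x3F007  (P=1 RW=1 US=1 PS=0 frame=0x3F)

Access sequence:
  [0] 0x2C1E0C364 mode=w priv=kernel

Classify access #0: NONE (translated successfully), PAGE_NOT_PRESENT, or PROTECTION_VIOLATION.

Per-access translation:
#0 VA=0x2C1E0C364 (w,kernel):
  L0: frame=0x38 idx=11 entry=0x39007 [P=1 RW=1 US=1 PS=0]
  L1: frame=0x39 idx=15 entry=0x3C007 [P=1 RW=1 US=1 PS=0]
  L2: frame=0x3C idx=12 entry=0x3F007 [P=1 RW=1 US=1 PS=0]
  → PA=0x3F364  (3 entries read)

Access #0 fault: NONE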